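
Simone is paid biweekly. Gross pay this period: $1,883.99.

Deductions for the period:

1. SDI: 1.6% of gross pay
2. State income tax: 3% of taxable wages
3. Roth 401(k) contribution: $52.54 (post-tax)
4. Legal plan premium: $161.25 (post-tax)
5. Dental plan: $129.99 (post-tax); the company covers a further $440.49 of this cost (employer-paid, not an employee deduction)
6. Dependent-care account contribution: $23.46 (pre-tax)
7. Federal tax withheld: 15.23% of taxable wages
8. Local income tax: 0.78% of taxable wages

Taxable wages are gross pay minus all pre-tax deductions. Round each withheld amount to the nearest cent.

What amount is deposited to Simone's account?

Dependent-care account contribution: $23.46
Taxable wages = $1,883.99 − $23.46 = $1,860.53
Local income tax: $1,860.53 × 0.0078 = $14.51
State income tax: $1,860.53 × 0.03 = $55.82
Federal tax withheld: $1,860.53 × 0.1523 = $283.36
SDI: $1,883.99 × 0.016 = $30.14
Legal plan premium: $161.25
Roth 401(k) contribution: $52.54
Dental plan: $129.99
(Employer's $440.49 toward dental plan is not withheld from the employee.)
Total deductions = $23.46 + $14.51 + $55.82 + $283.36 + $30.14 + $161.25 + $52.54 + $129.99 = $751.07
Net pay = $1,883.99 − $751.07 = $1,132.92

$1,132.92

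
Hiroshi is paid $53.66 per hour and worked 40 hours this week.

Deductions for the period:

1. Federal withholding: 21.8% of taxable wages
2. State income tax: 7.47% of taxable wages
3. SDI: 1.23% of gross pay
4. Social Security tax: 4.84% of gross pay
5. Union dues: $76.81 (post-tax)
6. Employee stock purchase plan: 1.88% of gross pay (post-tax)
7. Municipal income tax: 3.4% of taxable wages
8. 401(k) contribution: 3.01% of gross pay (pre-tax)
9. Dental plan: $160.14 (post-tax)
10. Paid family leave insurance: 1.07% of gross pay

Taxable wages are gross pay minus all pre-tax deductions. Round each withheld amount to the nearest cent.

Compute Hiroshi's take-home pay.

$971.11

Gross pay: 40 × $53.66 = $2,146.40
401(k) contribution: $2,146.40 × 0.0301 = $64.61
Taxable wages = $2,146.40 − $64.61 = $2,081.79
Federal withholding: $2,081.79 × 0.218 = $453.83
State income tax: $2,081.79 × 0.0747 = $155.51
Municipal income tax: $2,081.79 × 0.034 = $70.78
Social Security tax: $2,146.40 × 0.0484 = $103.89
SDI: $2,146.40 × 0.0123 = $26.40
Paid family leave insurance: $2,146.40 × 0.0107 = $22.97
Dental plan: $160.14
Union dues: $76.81
Employee stock purchase plan: $2,146.40 × 0.0188 = $40.35
Total deductions = $64.61 + $453.83 + $155.51 + $70.78 + $103.89 + $26.40 + $22.97 + $160.14 + $76.81 + $40.35 = $1,175.29
Net pay = $2,146.40 − $1,175.29 = $971.11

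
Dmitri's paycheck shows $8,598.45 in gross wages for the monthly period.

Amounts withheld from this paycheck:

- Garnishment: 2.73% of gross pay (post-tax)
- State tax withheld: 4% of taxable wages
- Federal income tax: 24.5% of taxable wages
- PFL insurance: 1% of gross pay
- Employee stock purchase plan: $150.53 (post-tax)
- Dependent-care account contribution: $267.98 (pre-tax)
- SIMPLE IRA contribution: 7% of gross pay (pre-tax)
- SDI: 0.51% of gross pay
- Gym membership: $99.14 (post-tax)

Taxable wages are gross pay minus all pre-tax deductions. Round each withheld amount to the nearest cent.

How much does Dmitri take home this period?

Dependent-care account contribution: $267.98
SIMPLE IRA contribution: $8,598.45 × 0.07 = $601.89
Pre-tax total = $267.98 + $601.89 = $869.87
Taxable wages = $8,598.45 − $869.87 = $7,728.58
Federal income tax: $7,728.58 × 0.245 = $1,893.50
State tax withheld: $7,728.58 × 0.04 = $309.14
SDI: $8,598.45 × 0.0051 = $43.85
PFL insurance: $8,598.45 × 0.01 = $85.98
Employee stock purchase plan: $150.53
Gym membership: $99.14
Garnishment: $8,598.45 × 0.0273 = $234.74
Total deductions = $267.98 + $601.89 + $1,893.50 + $309.14 + $43.85 + $85.98 + $150.53 + $99.14 + $234.74 = $3,686.75
Net pay = $8,598.45 − $3,686.75 = $4,911.70

$4,911.70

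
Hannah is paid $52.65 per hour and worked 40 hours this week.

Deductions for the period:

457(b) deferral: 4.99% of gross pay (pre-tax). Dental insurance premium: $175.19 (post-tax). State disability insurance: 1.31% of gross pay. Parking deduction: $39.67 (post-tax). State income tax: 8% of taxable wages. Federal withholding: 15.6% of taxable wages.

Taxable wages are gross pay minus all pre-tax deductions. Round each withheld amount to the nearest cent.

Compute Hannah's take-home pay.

$1,286.25

Gross pay: 40 × $52.65 = $2,106.00
457(b) deferral: $2,106.00 × 0.0499 = $105.09
Taxable wages = $2,106.00 − $105.09 = $2,000.91
State income tax: $2,000.91 × 0.08 = $160.07
Federal withholding: $2,000.91 × 0.156 = $312.14
State disability insurance: $2,106.00 × 0.0131 = $27.59
Dental insurance premium: $175.19
Parking deduction: $39.67
Total deductions = $105.09 + $160.07 + $312.14 + $27.59 + $175.19 + $39.67 = $819.75
Net pay = $2,106.00 − $819.75 = $1,286.25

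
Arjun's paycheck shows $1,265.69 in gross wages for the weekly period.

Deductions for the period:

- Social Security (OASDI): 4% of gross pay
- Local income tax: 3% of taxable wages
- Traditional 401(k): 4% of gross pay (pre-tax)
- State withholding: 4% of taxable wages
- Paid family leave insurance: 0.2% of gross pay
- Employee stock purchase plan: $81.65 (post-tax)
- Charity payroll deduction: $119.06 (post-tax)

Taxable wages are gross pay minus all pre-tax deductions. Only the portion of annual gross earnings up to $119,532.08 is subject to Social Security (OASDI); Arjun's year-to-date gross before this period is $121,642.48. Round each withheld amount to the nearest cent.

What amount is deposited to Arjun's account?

$926.77

Traditional 401(k): $1,265.69 × 0.04 = $50.63
Taxable wages = $1,265.69 − $50.63 = $1,215.06
Local income tax: $1,215.06 × 0.03 = $36.45
State withholding: $1,215.06 × 0.04 = $48.60
Paid family leave insurance: $1,265.69 × 0.002 = $2.53
Social Security (OASDI): annual cap $119,532.08 already reached (YTD $121,642.48), so $0.00
Charity payroll deduction: $119.06
Employee stock purchase plan: $81.65
Total deductions = $50.63 + $36.45 + $48.60 + $2.53 + $0.00 + $119.06 + $81.65 = $338.92
Net pay = $1,265.69 − $338.92 = $926.77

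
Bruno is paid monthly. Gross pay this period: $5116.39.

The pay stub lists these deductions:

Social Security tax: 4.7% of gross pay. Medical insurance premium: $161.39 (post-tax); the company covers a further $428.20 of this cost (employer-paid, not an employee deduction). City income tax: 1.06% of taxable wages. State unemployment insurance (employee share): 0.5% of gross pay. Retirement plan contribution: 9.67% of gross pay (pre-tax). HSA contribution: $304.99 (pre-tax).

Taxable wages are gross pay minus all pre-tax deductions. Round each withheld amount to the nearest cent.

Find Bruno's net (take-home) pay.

$3843.45

Retirement plan contribution: $5116.39 × 0.0967 = $494.75
HSA contribution: $304.99
Pre-tax total = $494.75 + $304.99 = $799.74
Taxable wages = $5116.39 − $799.74 = $4316.65
City income tax: $4316.65 × 0.0106 = $45.76
State unemployment insurance (employee share): $5116.39 × 0.005 = $25.58
Social Security tax: $5116.39 × 0.047 = $240.47
Medical insurance premium: $161.39
(Employer's $428.20 toward medical insurance premium is not withheld from the employee.)
Total deductions = $494.75 + $304.99 + $45.76 + $25.58 + $240.47 + $161.39 = $1272.94
Net pay = $5116.39 − $1272.94 = $3843.45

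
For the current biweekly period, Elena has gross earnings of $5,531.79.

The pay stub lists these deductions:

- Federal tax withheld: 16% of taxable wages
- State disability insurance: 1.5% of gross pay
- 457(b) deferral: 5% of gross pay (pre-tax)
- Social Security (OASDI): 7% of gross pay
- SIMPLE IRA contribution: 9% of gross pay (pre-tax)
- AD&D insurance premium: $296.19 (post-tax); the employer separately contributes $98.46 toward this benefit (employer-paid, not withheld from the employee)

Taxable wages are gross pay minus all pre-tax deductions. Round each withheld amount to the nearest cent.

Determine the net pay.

457(b) deferral: $5,531.79 × 0.05 = $276.59
SIMPLE IRA contribution: $5,531.79 × 0.09 = $497.86
Pre-tax total = $276.59 + $497.86 = $774.45
Taxable wages = $5,531.79 − $774.45 = $4,757.34
Federal tax withheld: $4,757.34 × 0.16 = $761.17
State disability insurance: $5,531.79 × 0.015 = $82.98
Social Security (OASDI): $5,531.79 × 0.07 = $387.23
AD&D insurance premium: $296.19
(Employer's $98.46 toward AD&D insurance premium is not withheld from the employee.)
Total deductions = $276.59 + $497.86 + $761.17 + $82.98 + $387.23 + $296.19 = $2,302.02
Net pay = $5,531.79 − $2,302.02 = $3,229.77

$3,229.77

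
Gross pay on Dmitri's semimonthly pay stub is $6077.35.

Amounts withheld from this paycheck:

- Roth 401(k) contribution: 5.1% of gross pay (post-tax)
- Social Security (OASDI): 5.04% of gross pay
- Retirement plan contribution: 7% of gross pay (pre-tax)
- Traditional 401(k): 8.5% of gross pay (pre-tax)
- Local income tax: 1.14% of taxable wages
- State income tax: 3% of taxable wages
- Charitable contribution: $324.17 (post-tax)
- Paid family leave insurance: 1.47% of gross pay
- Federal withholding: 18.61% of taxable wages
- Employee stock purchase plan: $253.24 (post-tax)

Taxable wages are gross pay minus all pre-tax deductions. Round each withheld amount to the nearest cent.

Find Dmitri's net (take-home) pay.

$2684.09

Traditional 401(k): $6077.35 × 0.085 = $516.57
Retirement plan contribution: $6077.35 × 0.07 = $425.41
Pre-tax total = $516.57 + $425.41 = $941.98
Taxable wages = $6077.35 − $941.98 = $5135.37
Local income tax: $5135.37 × 0.0114 = $58.54
Federal withholding: $5135.37 × 0.1861 = $955.69
State income tax: $5135.37 × 0.03 = $154.06
Social Security (OASDI): $6077.35 × 0.0504 = $306.30
Paid family leave insurance: $6077.35 × 0.0147 = $89.34
Employee stock purchase plan: $253.24
Roth 401(k) contribution: $6077.35 × 0.051 = $309.94
Charitable contribution: $324.17
Total deductions = $516.57 + $425.41 + $58.54 + $955.69 + $154.06 + $306.30 + $89.34 + $253.24 + $309.94 + $324.17 = $3393.26
Net pay = $6077.35 − $3393.26 = $2684.09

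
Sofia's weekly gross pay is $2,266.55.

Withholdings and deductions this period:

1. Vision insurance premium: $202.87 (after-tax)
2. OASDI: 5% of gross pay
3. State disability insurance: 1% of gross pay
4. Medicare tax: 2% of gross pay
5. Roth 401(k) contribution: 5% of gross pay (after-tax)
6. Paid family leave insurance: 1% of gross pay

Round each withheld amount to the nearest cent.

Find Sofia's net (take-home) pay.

$1,746.35

Paid family leave insurance: $2,266.55 × 0.01 = $22.67
OASDI: $2,266.55 × 0.05 = $113.33
State disability insurance: $2,266.55 × 0.01 = $22.67
Medicare tax: $2,266.55 × 0.02 = $45.33
Vision insurance premium: $202.87
Roth 401(k) contribution: $2,266.55 × 0.05 = $113.33
Total deductions = $22.67 + $113.33 + $22.67 + $45.33 + $202.87 + $113.33 = $520.20
Net pay = $2,266.55 − $520.20 = $1,746.35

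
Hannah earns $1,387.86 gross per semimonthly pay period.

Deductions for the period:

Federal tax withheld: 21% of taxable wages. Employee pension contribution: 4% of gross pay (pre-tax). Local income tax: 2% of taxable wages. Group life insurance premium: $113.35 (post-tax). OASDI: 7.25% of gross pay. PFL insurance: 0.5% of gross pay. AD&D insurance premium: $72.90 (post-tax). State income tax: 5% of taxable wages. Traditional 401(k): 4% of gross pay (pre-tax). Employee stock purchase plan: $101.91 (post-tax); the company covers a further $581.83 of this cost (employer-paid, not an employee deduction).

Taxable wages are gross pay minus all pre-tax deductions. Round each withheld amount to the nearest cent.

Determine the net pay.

Traditional 401(k): $1,387.86 × 0.04 = $55.51
Employee pension contribution: $1,387.86 × 0.04 = $55.51
Pre-tax total = $55.51 + $55.51 = $111.02
Taxable wages = $1,387.86 − $111.02 = $1,276.84
Local income tax: $1,276.84 × 0.02 = $25.54
State income tax: $1,276.84 × 0.05 = $63.84
Federal tax withheld: $1,276.84 × 0.21 = $268.14
OASDI: $1,387.86 × 0.0725 = $100.62
PFL insurance: $1,387.86 × 0.005 = $6.94
Group life insurance premium: $113.35
AD&D insurance premium: $72.90
Employee stock purchase plan: $101.91
(Employer's $581.83 toward employee stock purchase plan is not withheld from the employee.)
Total deductions = $55.51 + $55.51 + $25.54 + $63.84 + $268.14 + $100.62 + $6.94 + $113.35 + $72.90 + $101.91 = $864.26
Net pay = $1,387.86 − $864.26 = $523.60

$523.60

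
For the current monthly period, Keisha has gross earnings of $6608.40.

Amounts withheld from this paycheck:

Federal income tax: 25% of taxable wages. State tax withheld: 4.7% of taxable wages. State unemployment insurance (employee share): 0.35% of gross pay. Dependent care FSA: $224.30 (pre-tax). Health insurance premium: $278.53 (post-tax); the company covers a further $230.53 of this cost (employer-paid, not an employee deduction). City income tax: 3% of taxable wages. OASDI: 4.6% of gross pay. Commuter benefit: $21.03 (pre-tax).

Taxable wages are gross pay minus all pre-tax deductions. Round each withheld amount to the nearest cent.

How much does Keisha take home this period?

$3676.70

Dependent care FSA: $224.30
Commuter benefit: $21.03
Pre-tax total = $224.30 + $21.03 = $245.33
Taxable wages = $6608.40 − $245.33 = $6363.07
City income tax: $6363.07 × 0.03 = $190.89
State tax withheld: $6363.07 × 0.047 = $299.06
Federal income tax: $6363.07 × 0.25 = $1590.77
OASDI: $6608.40 × 0.046 = $303.99
State unemployment insurance (employee share): $6608.40 × 0.0035 = $23.13
Health insurance premium: $278.53
(Employer's $230.53 toward health insurance premium is not withheld from the employee.)
Total deductions = $224.30 + $21.03 + $190.89 + $299.06 + $1590.77 + $303.99 + $23.13 + $278.53 = $2931.70
Net pay = $6608.40 − $2931.70 = $3676.70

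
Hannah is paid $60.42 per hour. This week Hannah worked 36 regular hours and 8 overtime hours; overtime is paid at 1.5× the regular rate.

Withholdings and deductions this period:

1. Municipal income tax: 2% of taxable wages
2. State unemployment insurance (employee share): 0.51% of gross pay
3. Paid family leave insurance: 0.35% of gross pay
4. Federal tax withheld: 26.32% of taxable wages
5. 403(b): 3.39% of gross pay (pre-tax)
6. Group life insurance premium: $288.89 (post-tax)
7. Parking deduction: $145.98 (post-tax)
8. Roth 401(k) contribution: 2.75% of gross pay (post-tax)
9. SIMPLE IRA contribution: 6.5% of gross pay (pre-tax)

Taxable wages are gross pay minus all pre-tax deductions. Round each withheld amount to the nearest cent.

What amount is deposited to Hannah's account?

$1,333.67

Regular pay: 36 × $60.42 = $2,175.12
Overtime pay: 8 × $60.42 × 1.5 = $725.04
Gross pay = $2,175.12 + $725.04 = $2,900.16
SIMPLE IRA contribution: $2,900.16 × 0.065 = $188.51
403(b): $2,900.16 × 0.0339 = $98.32
Pre-tax total = $188.51 + $98.32 = $286.83
Taxable wages = $2,900.16 − $286.83 = $2,613.33
Municipal income tax: $2,613.33 × 0.02 = $52.27
Federal tax withheld: $2,613.33 × 0.2632 = $687.83
State unemployment insurance (employee share): $2,900.16 × 0.0051 = $14.79
Paid family leave insurance: $2,900.16 × 0.0035 = $10.15
Parking deduction: $145.98
Roth 401(k) contribution: $2,900.16 × 0.0275 = $79.75
Group life insurance premium: $288.89
Total deductions = $188.51 + $98.32 + $52.27 + $687.83 + $14.79 + $10.15 + $145.98 + $79.75 + $288.89 = $1,566.49
Net pay = $2,900.16 − $1,566.49 = $1,333.67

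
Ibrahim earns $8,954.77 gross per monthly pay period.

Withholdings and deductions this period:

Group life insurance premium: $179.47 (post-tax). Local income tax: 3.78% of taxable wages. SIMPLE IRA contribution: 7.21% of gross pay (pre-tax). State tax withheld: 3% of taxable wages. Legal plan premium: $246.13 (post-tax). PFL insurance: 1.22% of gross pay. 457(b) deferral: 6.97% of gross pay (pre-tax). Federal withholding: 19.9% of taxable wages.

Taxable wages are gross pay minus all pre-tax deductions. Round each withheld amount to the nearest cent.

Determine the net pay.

457(b) deferral: $8,954.77 × 0.0697 = $624.15
SIMPLE IRA contribution: $8,954.77 × 0.0721 = $645.64
Pre-tax total = $624.15 + $645.64 = $1,269.79
Taxable wages = $8,954.77 − $1,269.79 = $7,684.98
Local income tax: $7,684.98 × 0.0378 = $290.49
State tax withheld: $7,684.98 × 0.03 = $230.55
Federal withholding: $7,684.98 × 0.199 = $1,529.31
PFL insurance: $8,954.77 × 0.0122 = $109.25
Legal plan premium: $246.13
Group life insurance premium: $179.47
Total deductions = $624.15 + $645.64 + $290.49 + $230.55 + $1,529.31 + $109.25 + $246.13 + $179.47 = $3,854.99
Net pay = $8,954.77 − $3,854.99 = $5,099.78

$5,099.78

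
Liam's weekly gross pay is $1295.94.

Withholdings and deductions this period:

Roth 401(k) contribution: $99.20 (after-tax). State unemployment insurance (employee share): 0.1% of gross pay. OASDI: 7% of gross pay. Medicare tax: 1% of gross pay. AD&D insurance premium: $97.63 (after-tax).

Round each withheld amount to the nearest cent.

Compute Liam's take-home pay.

$994.13

OASDI: $1295.94 × 0.07 = $90.72
State unemployment insurance (employee share): $1295.94 × 0.001 = $1.30
Medicare tax: $1295.94 × 0.01 = $12.96
Roth 401(k) contribution: $99.20
AD&D insurance premium: $97.63
Total deductions = $90.72 + $1.30 + $12.96 + $99.20 + $97.63 = $301.81
Net pay = $1295.94 − $301.81 = $994.13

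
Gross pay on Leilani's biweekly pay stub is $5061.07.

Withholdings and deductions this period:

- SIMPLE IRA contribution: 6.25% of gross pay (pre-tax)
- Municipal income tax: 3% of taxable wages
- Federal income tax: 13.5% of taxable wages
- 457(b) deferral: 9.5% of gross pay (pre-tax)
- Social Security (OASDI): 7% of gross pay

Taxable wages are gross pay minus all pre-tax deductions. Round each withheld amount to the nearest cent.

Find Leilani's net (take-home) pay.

$3206.13

SIMPLE IRA contribution: $5061.07 × 0.0625 = $316.32
457(b) deferral: $5061.07 × 0.095 = $480.80
Pre-tax total = $316.32 + $480.80 = $797.12
Taxable wages = $5061.07 − $797.12 = $4263.95
Municipal income tax: $4263.95 × 0.03 = $127.92
Federal income tax: $4263.95 × 0.135 = $575.63
Social Security (OASDI): $5061.07 × 0.07 = $354.27
Total deductions = $316.32 + $480.80 + $127.92 + $575.63 + $354.27 = $1854.94
Net pay = $5061.07 − $1854.94 = $3206.13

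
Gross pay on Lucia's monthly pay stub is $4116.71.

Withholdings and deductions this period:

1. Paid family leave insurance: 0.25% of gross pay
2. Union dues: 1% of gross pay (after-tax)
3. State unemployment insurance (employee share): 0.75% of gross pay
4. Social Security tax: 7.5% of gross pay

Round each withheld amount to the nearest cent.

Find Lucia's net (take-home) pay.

Social Security tax: $4116.71 × 0.075 = $308.75
State unemployment insurance (employee share): $4116.71 × 0.0075 = $30.88
Paid family leave insurance: $4116.71 × 0.0025 = $10.29
Union dues: $4116.71 × 0.01 = $41.17
Total deductions = $308.75 + $30.88 + $10.29 + $41.17 = $391.09
Net pay = $4116.71 − $391.09 = $3725.62

$3725.62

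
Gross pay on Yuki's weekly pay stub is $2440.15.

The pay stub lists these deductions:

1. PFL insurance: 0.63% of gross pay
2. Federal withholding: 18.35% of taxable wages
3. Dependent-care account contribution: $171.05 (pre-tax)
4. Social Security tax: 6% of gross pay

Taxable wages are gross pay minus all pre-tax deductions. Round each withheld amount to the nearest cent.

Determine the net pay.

$1690.94

Dependent-care account contribution: $171.05
Taxable wages = $2440.15 − $171.05 = $2269.10
Federal withholding: $2269.10 × 0.1835 = $416.38
PFL insurance: $2440.15 × 0.0063 = $15.37
Social Security tax: $2440.15 × 0.06 = $146.41
Total deductions = $171.05 + $416.38 + $15.37 + $146.41 = $749.21
Net pay = $2440.15 − $749.21 = $1690.94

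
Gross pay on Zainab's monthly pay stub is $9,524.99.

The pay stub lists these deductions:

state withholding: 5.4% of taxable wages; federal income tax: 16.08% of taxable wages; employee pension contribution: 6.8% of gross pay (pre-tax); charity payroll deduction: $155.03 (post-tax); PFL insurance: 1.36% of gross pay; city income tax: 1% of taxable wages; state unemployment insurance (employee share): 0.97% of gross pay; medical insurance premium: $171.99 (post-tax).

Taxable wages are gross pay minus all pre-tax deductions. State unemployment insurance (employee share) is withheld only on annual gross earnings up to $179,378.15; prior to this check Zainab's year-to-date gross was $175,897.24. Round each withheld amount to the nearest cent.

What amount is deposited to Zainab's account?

Employee pension contribution: $9,524.99 × 0.068 = $647.70
Taxable wages = $9,524.99 − $647.70 = $8,877.29
Federal income tax: $8,877.29 × 0.1608 = $1,427.47
City income tax: $8,877.29 × 0.01 = $88.77
State withholding: $8,877.29 × 0.054 = $479.37
State unemployment insurance (employee share): only $179,378.15 − $175,897.24 = $3,480.91 of this check is subject → $3,480.91 × 0.0097 = $33.76
PFL insurance: $9,524.99 × 0.0136 = $129.54
Charity payroll deduction: $155.03
Medical insurance premium: $171.99
Total deductions = $647.70 + $1,427.47 + $88.77 + $479.37 + $33.76 + $129.54 + $155.03 + $171.99 = $3,133.63
Net pay = $9,524.99 − $3,133.63 = $6,391.36

$6,391.36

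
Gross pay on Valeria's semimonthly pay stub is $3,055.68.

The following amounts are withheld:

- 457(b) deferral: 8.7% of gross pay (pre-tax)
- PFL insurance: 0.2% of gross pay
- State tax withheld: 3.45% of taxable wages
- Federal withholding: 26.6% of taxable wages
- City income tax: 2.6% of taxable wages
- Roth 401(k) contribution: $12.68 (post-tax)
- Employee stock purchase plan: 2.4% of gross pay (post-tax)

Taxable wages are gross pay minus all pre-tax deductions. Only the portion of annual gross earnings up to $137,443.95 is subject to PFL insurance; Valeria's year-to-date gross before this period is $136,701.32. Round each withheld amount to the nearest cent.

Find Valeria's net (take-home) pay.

$1,791.44

457(b) deferral: $3,055.68 × 0.087 = $265.84
Taxable wages = $3,055.68 − $265.84 = $2,789.84
City income tax: $2,789.84 × 0.026 = $72.54
State tax withheld: $2,789.84 × 0.0345 = $96.25
Federal withholding: $2,789.84 × 0.266 = $742.10
PFL insurance: only $137,443.95 − $136,701.32 = $742.63 of this check is subject → $742.63 × 0.002 = $1.49
Roth 401(k) contribution: $12.68
Employee stock purchase plan: $3,055.68 × 0.024 = $73.34
Total deductions = $265.84 + $72.54 + $96.25 + $742.10 + $1.49 + $12.68 + $73.34 = $1,264.24
Net pay = $3,055.68 − $1,264.24 = $1,791.44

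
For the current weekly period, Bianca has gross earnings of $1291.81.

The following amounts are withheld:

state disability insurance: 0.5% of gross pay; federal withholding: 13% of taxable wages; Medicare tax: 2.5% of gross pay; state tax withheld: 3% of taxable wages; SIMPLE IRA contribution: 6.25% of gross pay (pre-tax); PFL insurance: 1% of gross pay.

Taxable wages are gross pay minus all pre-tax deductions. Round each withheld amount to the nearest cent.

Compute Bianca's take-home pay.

$965.62

SIMPLE IRA contribution: $1291.81 × 0.0625 = $80.74
Taxable wages = $1291.81 − $80.74 = $1211.07
State tax withheld: $1211.07 × 0.03 = $36.33
Federal withholding: $1211.07 × 0.13 = $157.44
State disability insurance: $1291.81 × 0.005 = $6.46
PFL insurance: $1291.81 × 0.01 = $12.92
Medicare tax: $1291.81 × 0.025 = $32.30
Total deductions = $80.74 + $36.33 + $157.44 + $6.46 + $12.92 + $32.30 = $326.19
Net pay = $1291.81 − $326.19 = $965.62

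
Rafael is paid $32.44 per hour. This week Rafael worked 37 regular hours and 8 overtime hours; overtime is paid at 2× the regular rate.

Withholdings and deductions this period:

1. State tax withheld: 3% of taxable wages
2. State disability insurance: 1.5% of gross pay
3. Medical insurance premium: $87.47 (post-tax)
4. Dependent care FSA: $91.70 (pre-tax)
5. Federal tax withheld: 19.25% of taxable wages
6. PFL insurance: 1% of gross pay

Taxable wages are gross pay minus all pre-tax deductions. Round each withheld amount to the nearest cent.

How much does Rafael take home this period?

$1,135.02

Regular pay: 37 × $32.44 = $1,200.28
Overtime pay: 8 × $32.44 × 2 = $519.04
Gross pay = $1,200.28 + $519.04 = $1,719.32
Dependent care FSA: $91.70
Taxable wages = $1,719.32 − $91.70 = $1,627.62
State tax withheld: $1,627.62 × 0.03 = $48.83
Federal tax withheld: $1,627.62 × 0.1925 = $313.32
PFL insurance: $1,719.32 × 0.01 = $17.19
State disability insurance: $1,719.32 × 0.015 = $25.79
Medical insurance premium: $87.47
Total deductions = $91.70 + $48.83 + $313.32 + $17.19 + $25.79 + $87.47 = $584.30
Net pay = $1,719.32 − $584.30 = $1,135.02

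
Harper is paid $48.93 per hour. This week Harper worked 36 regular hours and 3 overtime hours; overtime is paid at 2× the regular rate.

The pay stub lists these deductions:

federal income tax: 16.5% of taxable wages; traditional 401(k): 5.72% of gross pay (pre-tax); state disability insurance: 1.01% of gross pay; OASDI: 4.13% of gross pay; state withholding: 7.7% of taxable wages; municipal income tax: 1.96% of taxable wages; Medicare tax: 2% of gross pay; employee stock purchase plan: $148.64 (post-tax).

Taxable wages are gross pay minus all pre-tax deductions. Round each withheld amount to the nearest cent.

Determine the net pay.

$1,135.28

Regular pay: 36 × $48.93 = $1,761.48
Overtime pay: 3 × $48.93 × 2 = $293.58
Gross pay = $1,761.48 + $293.58 = $2,055.06
Traditional 401(k): $2,055.06 × 0.0572 = $117.55
Taxable wages = $2,055.06 − $117.55 = $1,937.51
Federal income tax: $1,937.51 × 0.165 = $319.69
Municipal income tax: $1,937.51 × 0.0196 = $37.98
State withholding: $1,937.51 × 0.077 = $149.19
State disability insurance: $2,055.06 × 0.0101 = $20.76
Medicare tax: $2,055.06 × 0.02 = $41.10
OASDI: $2,055.06 × 0.0413 = $84.87
Employee stock purchase plan: $148.64
Total deductions = $117.55 + $319.69 + $37.98 + $149.19 + $20.76 + $41.10 + $84.87 + $148.64 = $919.78
Net pay = $2,055.06 − $919.78 = $1,135.28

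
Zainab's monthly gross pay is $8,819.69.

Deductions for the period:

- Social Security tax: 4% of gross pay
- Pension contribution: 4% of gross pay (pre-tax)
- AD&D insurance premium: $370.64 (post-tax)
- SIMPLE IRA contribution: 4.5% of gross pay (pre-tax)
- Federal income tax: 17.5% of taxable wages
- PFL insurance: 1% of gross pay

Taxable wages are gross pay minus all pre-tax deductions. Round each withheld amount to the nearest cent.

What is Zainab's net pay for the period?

SIMPLE IRA contribution: $8,819.69 × 0.045 = $396.89
Pension contribution: $8,819.69 × 0.04 = $352.79
Pre-tax total = $396.89 + $352.79 = $749.68
Taxable wages = $8,819.69 − $749.68 = $8,070.01
Federal income tax: $8,070.01 × 0.175 = $1,412.25
Social Security tax: $8,819.69 × 0.04 = $352.79
PFL insurance: $8,819.69 × 0.01 = $88.20
AD&D insurance premium: $370.64
Total deductions = $396.89 + $352.79 + $1,412.25 + $352.79 + $88.20 + $370.64 = $2,973.56
Net pay = $8,819.69 − $2,973.56 = $5,846.13

$5,846.13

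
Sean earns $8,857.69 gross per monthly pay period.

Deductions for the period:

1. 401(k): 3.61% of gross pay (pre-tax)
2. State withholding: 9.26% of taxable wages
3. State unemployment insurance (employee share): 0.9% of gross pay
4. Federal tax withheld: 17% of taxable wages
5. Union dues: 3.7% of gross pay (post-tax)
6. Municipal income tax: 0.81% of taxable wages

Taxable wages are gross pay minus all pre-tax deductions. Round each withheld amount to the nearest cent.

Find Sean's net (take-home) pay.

401(k): $8,857.69 × 0.0361 = $319.76
Taxable wages = $8,857.69 − $319.76 = $8,537.93
Municipal income tax: $8,537.93 × 0.0081 = $69.16
Federal tax withheld: $8,537.93 × 0.17 = $1,451.45
State withholding: $8,537.93 × 0.0926 = $790.61
State unemployment insurance (employee share): $8,857.69 × 0.009 = $79.72
Union dues: $8,857.69 × 0.037 = $327.73
Total deductions = $319.76 + $69.16 + $1,451.45 + $790.61 + $79.72 + $327.73 = $3,038.43
Net pay = $8,857.69 − $3,038.43 = $5,819.26

$5,819.26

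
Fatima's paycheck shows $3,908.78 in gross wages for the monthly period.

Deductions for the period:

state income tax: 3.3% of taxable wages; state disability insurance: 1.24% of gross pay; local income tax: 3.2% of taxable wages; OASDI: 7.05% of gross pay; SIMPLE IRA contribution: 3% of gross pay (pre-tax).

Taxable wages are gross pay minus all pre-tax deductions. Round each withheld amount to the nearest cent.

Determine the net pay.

SIMPLE IRA contribution: $3,908.78 × 0.03 = $117.26
Taxable wages = $3,908.78 − $117.26 = $3,791.52
State income tax: $3,791.52 × 0.033 = $125.12
Local income tax: $3,791.52 × 0.032 = $121.33
OASDI: $3,908.78 × 0.0705 = $275.57
State disability insurance: $3,908.78 × 0.0124 = $48.47
Total deductions = $117.26 + $125.12 + $121.33 + $275.57 + $48.47 = $687.75
Net pay = $3,908.78 − $687.75 = $3,221.03

$3,221.03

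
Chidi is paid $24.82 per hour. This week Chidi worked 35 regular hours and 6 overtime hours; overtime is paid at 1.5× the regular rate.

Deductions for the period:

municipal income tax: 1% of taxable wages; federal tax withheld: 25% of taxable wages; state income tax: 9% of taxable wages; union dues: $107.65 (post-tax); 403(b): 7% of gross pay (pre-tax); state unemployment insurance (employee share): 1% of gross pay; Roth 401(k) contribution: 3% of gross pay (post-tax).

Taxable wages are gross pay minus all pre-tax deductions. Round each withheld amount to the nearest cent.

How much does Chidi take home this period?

$508.82

Regular pay: 35 × $24.82 = $868.70
Overtime pay: 6 × $24.82 × 1.5 = $223.38
Gross pay = $868.70 + $223.38 = $1,092.08
403(b): $1,092.08 × 0.07 = $76.45
Taxable wages = $1,092.08 − $76.45 = $1,015.63
Federal tax withheld: $1,015.63 × 0.25 = $253.91
State income tax: $1,015.63 × 0.09 = $91.41
Municipal income tax: $1,015.63 × 0.01 = $10.16
State unemployment insurance (employee share): $1,092.08 × 0.01 = $10.92
Union dues: $107.65
Roth 401(k) contribution: $1,092.08 × 0.03 = $32.76
Total deductions = $76.45 + $253.91 + $91.41 + $10.16 + $10.92 + $107.65 + $32.76 = $583.26
Net pay = $1,092.08 − $583.26 = $508.82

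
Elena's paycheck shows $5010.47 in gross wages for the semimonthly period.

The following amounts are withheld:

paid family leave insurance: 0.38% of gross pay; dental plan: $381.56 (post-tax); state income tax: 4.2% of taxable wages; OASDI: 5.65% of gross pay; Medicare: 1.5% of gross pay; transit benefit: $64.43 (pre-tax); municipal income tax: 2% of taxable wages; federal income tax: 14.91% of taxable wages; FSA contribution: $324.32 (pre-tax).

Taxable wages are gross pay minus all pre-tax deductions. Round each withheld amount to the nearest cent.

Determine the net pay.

$2887.23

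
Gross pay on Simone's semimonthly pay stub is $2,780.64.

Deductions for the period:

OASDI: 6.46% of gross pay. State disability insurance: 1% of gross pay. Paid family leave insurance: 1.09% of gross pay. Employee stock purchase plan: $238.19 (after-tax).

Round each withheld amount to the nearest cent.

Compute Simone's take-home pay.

State disability insurance: $2,780.64 × 0.01 = $27.81
Paid family leave insurance: $2,780.64 × 0.0109 = $30.31
OASDI: $2,780.64 × 0.0646 = $179.63
Employee stock purchase plan: $238.19
Total deductions = $27.81 + $30.31 + $179.63 + $238.19 = $475.94
Net pay = $2,780.64 − $475.94 = $2,304.70

$2,304.70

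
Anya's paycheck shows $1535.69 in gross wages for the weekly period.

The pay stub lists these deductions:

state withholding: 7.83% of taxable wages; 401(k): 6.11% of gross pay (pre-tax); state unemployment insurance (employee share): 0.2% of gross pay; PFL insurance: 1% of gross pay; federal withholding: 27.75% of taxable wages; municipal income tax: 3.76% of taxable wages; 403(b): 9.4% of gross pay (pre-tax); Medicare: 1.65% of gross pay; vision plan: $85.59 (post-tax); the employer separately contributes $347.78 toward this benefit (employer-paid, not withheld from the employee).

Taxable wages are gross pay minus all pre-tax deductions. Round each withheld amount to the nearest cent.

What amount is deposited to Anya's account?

403(b): $1535.69 × 0.094 = $144.35
401(k): $1535.69 × 0.0611 = $93.83
Pre-tax total = $144.35 + $93.83 = $238.18
Taxable wages = $1535.69 − $238.18 = $1297.51
Federal withholding: $1297.51 × 0.2775 = $360.06
State withholding: $1297.51 × 0.0783 = $101.60
Municipal income tax: $1297.51 × 0.0376 = $48.79
PFL insurance: $1535.69 × 0.01 = $15.36
Medicare: $1535.69 × 0.0165 = $25.34
State unemployment insurance (employee share): $1535.69 × 0.002 = $3.07
Vision plan: $85.59
(Employer's $347.78 toward vision plan is not withheld from the employee.)
Total deductions = $144.35 + $93.83 + $360.06 + $101.60 + $48.79 + $15.36 + $25.34 + $3.07 + $85.59 = $877.99
Net pay = $1535.69 − $877.99 = $657.70

$657.70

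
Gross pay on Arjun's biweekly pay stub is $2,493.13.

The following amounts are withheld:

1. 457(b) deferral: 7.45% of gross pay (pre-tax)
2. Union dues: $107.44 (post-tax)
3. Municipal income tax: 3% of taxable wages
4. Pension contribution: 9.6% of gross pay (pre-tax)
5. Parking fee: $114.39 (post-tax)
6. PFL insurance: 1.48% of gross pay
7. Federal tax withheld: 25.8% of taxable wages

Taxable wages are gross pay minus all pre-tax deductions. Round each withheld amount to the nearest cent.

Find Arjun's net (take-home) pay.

$1,213.72

Pension contribution: $2,493.13 × 0.096 = $239.34
457(b) deferral: $2,493.13 × 0.0745 = $185.74
Pre-tax total = $239.34 + $185.74 = $425.08
Taxable wages = $2,493.13 − $425.08 = $2,068.05
Federal tax withheld: $2,068.05 × 0.258 = $533.56
Municipal income tax: $2,068.05 × 0.03 = $62.04
PFL insurance: $2,493.13 × 0.0148 = $36.90
Union dues: $107.44
Parking fee: $114.39
Total deductions = $239.34 + $185.74 + $533.56 + $62.04 + $36.90 + $107.44 + $114.39 = $1,279.41
Net pay = $2,493.13 − $1,279.41 = $1,213.72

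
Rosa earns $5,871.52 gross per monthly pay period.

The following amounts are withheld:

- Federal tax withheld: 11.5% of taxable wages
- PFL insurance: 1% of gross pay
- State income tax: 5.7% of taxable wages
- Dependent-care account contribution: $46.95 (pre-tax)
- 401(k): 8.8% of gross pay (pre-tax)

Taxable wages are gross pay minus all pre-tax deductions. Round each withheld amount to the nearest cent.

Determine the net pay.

$4,336.20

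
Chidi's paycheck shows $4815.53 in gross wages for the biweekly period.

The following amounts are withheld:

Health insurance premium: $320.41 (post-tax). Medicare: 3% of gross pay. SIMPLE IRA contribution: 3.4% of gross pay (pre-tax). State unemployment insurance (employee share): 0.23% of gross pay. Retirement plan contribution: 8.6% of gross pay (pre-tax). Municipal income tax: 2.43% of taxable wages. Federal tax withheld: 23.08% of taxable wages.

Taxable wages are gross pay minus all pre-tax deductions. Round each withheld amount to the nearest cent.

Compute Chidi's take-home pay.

SIMPLE IRA contribution: $4815.53 × 0.034 = $163.73
Retirement plan contribution: $4815.53 × 0.086 = $414.14
Pre-tax total = $163.73 + $414.14 = $577.87
Taxable wages = $4815.53 − $577.87 = $4237.66
Federal tax withheld: $4237.66 × 0.2308 = $978.05
Municipal income tax: $4237.66 × 0.0243 = $102.98
Medicare: $4815.53 × 0.03 = $144.47
State unemployment insurance (employee share): $4815.53 × 0.0023 = $11.08
Health insurance premium: $320.41
Total deductions = $163.73 + $414.14 + $978.05 + $102.98 + $144.47 + $11.08 + $320.41 = $2134.86
Net pay = $4815.53 − $2134.86 = $2680.67

$2680.67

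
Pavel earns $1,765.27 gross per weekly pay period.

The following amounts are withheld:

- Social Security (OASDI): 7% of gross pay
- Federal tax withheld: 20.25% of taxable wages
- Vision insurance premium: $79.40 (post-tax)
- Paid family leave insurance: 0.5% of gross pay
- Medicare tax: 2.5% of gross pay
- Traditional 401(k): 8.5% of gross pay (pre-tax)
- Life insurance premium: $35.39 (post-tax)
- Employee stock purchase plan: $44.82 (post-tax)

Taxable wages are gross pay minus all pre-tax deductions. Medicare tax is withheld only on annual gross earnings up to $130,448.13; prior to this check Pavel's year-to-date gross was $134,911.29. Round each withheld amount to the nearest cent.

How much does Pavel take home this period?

Traditional 401(k): $1,765.27 × 0.085 = $150.05
Taxable wages = $1,765.27 − $150.05 = $1,615.22
Federal tax withheld: $1,615.22 × 0.2025 = $327.08
Medicare tax: annual cap $130,448.13 already reached (YTD $134,911.29), so $0.00
Paid family leave insurance: $1,765.27 × 0.005 = $8.83
Social Security (OASDI): $1,765.27 × 0.07 = $123.57
Life insurance premium: $35.39
Employee stock purchase plan: $44.82
Vision insurance premium: $79.40
Total deductions = $150.05 + $327.08 + $0.00 + $8.83 + $123.57 + $35.39 + $44.82 + $79.40 = $769.14
Net pay = $1,765.27 − $769.14 = $996.13

$996.13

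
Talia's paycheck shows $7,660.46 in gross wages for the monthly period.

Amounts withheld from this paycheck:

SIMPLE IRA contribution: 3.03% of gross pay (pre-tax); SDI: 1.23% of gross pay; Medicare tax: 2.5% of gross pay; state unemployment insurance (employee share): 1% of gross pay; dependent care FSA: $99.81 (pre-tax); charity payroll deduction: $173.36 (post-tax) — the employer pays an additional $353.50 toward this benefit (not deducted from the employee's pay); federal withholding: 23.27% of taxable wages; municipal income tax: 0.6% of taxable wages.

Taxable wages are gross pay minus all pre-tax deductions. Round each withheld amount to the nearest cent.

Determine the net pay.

$5,043.53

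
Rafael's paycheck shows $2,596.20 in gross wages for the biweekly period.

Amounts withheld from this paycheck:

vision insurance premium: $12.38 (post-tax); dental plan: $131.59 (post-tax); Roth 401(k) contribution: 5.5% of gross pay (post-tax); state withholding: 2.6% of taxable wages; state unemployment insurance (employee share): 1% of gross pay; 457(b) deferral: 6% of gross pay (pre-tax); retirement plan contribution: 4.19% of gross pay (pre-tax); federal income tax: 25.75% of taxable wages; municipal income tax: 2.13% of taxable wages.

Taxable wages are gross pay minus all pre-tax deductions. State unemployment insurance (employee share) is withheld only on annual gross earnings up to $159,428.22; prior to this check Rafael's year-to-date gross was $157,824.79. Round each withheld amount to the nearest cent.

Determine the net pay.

Retirement plan contribution: $2,596.20 × 0.0419 = $108.78
457(b) deferral: $2,596.20 × 0.06 = $155.77
Pre-tax total = $108.78 + $155.77 = $264.55
Taxable wages = $2,596.20 − $264.55 = $2,331.65
Federal income tax: $2,331.65 × 0.2575 = $600.40
Municipal income tax: $2,331.65 × 0.0213 = $49.66
State withholding: $2,331.65 × 0.026 = $60.62
State unemployment insurance (employee share): only $159,428.22 − $157,824.79 = $1,603.43 of this check is subject → $1,603.43 × 0.01 = $16.03
Dental plan: $131.59
Roth 401(k) contribution: $2,596.20 × 0.055 = $142.79
Vision insurance premium: $12.38
Total deductions = $108.78 + $155.77 + $600.40 + $49.66 + $60.62 + $16.03 + $131.59 + $142.79 + $12.38 = $1,278.02
Net pay = $2,596.20 − $1,278.02 = $1,318.18

$1,318.18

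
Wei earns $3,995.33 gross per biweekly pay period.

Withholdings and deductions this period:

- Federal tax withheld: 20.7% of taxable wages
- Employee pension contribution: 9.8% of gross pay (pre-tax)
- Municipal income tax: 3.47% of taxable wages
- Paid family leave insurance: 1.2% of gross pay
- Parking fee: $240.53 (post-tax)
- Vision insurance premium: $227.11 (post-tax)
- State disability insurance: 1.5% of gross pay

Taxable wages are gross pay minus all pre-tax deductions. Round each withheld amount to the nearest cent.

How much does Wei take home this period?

$2,157.25

Employee pension contribution: $3,995.33 × 0.098 = $391.54
Taxable wages = $3,995.33 − $391.54 = $3,603.79
Municipal income tax: $3,603.79 × 0.0347 = $125.05
Federal tax withheld: $3,603.79 × 0.207 = $745.98
Paid family leave insurance: $3,995.33 × 0.012 = $47.94
State disability insurance: $3,995.33 × 0.015 = $59.93
Vision insurance premium: $227.11
Parking fee: $240.53
Total deductions = $391.54 + $125.05 + $745.98 + $47.94 + $59.93 + $227.11 + $240.53 = $1,838.08
Net pay = $3,995.33 − $1,838.08 = $2,157.25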